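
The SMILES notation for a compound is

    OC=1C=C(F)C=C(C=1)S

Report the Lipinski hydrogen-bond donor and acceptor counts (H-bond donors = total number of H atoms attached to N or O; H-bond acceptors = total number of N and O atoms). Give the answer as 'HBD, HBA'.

Donors: find every N or O and count the H atoms it carries.
  atom 1 (O): bond orders sum to 1 → 1 H
Lipinski HBD = 1.
Acceptors: N atoms = 0, O atoms = 1 → HBA = 1.

1, 1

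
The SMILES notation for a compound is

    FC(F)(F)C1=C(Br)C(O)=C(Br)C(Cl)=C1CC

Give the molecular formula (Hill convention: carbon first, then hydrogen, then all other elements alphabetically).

C9H6Br2ClF3O

Walk through each heavy atom and fill implicit hydrogens from standard valence (C 4, N 3, O 2, S 2, halogen 1):
  atom 1: F (halogen, monovalent) → 0 H
  atom 2: C, bond orders sum to 4 (valence 4) → 0 H
  atom 3: F (halogen, monovalent) → 0 H
  atom 4: F (halogen, monovalent) → 0 H
  atom 5: C, bond orders sum to 4 (valence 4) → 0 H
  atom 6: C, bond orders sum to 4 (valence 4) → 0 H
  atom 7: Br (halogen, monovalent) → 0 H
  atom 8: C, bond orders sum to 4 (valence 4) → 0 H
  atom 9: O, bond orders sum to 1 (valence 2) → 1 H
  atom 10: C, bond orders sum to 4 (valence 4) → 0 H
  atom 11: Br (halogen, monovalent) → 0 H
  atom 12: C, bond orders sum to 4 (valence 4) → 0 H
  atom 13: Cl (halogen, monovalent) → 0 H
  atom 14: C, bond orders sum to 4 (valence 4) → 0 H
  atom 15: C, bond orders sum to 2 (valence 4) → 2 H
  atom 16: C, bond orders sum to 1 (valence 4) → 3 H
Totals → C:9, H:6, Br:2, Cl:1, F:3, O:1.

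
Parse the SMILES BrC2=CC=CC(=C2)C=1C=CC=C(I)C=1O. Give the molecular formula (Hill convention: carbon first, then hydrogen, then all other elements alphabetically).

C12H8BrIO

Walk through each heavy atom and fill implicit hydrogens from standard valence (C 4, N 3, O 2, S 2, halogen 1):
  atom 1: Br (halogen, monovalent) → 0 H
  atom 2: C, bond orders sum to 4 (valence 4) → 0 H
  atom 3: C, bond orders sum to 3 (valence 4) → 1 H
  atom 4: C, bond orders sum to 3 (valence 4) → 1 H
  atom 5: C, bond orders sum to 3 (valence 4) → 1 H
  atom 6: C, bond orders sum to 4 (valence 4) → 0 H
  atom 7: C, bond orders sum to 3 (valence 4) → 1 H
  atom 8: C, bond orders sum to 4 (valence 4) → 0 H
  atom 9: C, bond orders sum to 3 (valence 4) → 1 H
  atom 10: C, bond orders sum to 3 (valence 4) → 1 H
  atom 11: C, bond orders sum to 3 (valence 4) → 1 H
  atom 12: C, bond orders sum to 4 (valence 4) → 0 H
  atom 13: I (halogen, monovalent) → 0 H
  atom 14: C, bond orders sum to 4 (valence 4) → 0 H
  atom 15: O, bond orders sum to 1 (valence 2) → 1 H
Totals → C:12, H:8, Br:1, I:1, O:1.
In Hill order: C12H8BrIO.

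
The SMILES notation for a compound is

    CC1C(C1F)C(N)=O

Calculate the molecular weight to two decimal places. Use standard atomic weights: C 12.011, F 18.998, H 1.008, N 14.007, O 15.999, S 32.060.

First, the molecular formula is C5H8FNO (counting implicit H from valence).
  C: 5 × 12.011 = 60.055
  F: 1 × 18.998 = 18.998
  H: 8 × 1.008 = 8.064
  N: 1 × 14.007 = 14.007
  O: 1 × 15.999 = 15.999
Sum: 5×12.011 + 1×18.998 + 8×1.008 + 1×14.007 + 1×15.999 = 117.123 → 117.12 g/mol.

117.12 g/mol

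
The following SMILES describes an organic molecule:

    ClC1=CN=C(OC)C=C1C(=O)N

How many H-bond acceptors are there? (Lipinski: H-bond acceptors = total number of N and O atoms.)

N atoms: 2; O atoms: 2.
Lipinski HBA = 2 + 2 = 4.

4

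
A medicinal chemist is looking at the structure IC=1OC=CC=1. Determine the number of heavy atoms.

Every atom symbol written in the SMILES (organic subset) is one heavy atom; implicit H are not written.
Heavy atoms by element → C:4, I:1, O:1.
Total: 6.

6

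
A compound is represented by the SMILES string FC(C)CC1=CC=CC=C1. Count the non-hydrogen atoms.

Every atom symbol written in the SMILES (organic subset) is one heavy atom; implicit H are not written.
Heavy atoms by element → C:9, F:1.
Total: 10.

10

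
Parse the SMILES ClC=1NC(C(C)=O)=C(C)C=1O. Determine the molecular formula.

Walk through each heavy atom and fill implicit hydrogens from standard valence (C 4, N 3, O 2, S 2, halogen 1):
  atom 1: Cl (halogen, monovalent) → 0 H
  atom 2: C, bond orders sum to 4 (valence 4) → 0 H
  atom 3: N, bond orders sum to 2 (valence 3) → 1 H
  atom 4: C, bond orders sum to 4 (valence 4) → 0 H
  atom 5: C, bond orders sum to 4 (valence 4) → 0 H
  atom 6: C, bond orders sum to 1 (valence 4) → 3 H
  atom 7: O, bond orders sum to 2 (valence 2) → 0 H
  atom 8: C, bond orders sum to 4 (valence 4) → 0 H
  atom 9: C, bond orders sum to 1 (valence 4) → 3 H
  atom 10: C, bond orders sum to 4 (valence 4) → 0 H
  atom 11: O, bond orders sum to 1 (valence 2) → 1 H
Totals → C:7, H:8, Cl:1, N:1, O:2.

C7H8ClNO2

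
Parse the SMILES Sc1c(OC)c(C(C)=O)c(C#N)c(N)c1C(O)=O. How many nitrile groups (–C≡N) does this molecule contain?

The nitrile motif appears at heavy-atom position 11 in the SMILES.
Other groups present: 1 carboxylic acid, 1 ether, 1 ketone, 1 primary amine, 1 thiol.
Nitrile count: 1.

1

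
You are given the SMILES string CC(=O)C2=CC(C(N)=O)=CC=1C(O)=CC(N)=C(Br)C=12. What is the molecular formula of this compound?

Walk through each heavy atom and fill implicit hydrogens from standard valence (C 4, N 3, O 2, S 2, halogen 1):
  atom 1: C, bond orders sum to 1 (valence 4) → 3 H
  atom 2: C, bond orders sum to 4 (valence 4) → 0 H
  atom 3: O, bond orders sum to 2 (valence 2) → 0 H
  atom 4: C, bond orders sum to 4 (valence 4) → 0 H
  atom 5: C, bond orders sum to 3 (valence 4) → 1 H
  atom 6: C, bond orders sum to 4 (valence 4) → 0 H
  atom 7: C, bond orders sum to 4 (valence 4) → 0 H
  atom 8: N, bond orders sum to 1 (valence 3) → 2 H
  atom 9: O, bond orders sum to 2 (valence 2) → 0 H
  atom 10: C, bond orders sum to 3 (valence 4) → 1 H
  atom 11: C, bond orders sum to 4 (valence 4) → 0 H
  atom 12: C, bond orders sum to 4 (valence 4) → 0 H
  atom 13: O, bond orders sum to 1 (valence 2) → 1 H
  atom 14: C, bond orders sum to 3 (valence 4) → 1 H
  atom 15: C, bond orders sum to 4 (valence 4) → 0 H
  atom 16: N, bond orders sum to 1 (valence 3) → 2 H
  atom 17: C, bond orders sum to 4 (valence 4) → 0 H
  atom 18: Br (halogen, monovalent) → 0 H
  atom 19: C, bond orders sum to 4 (valence 4) → 0 H
Totals → C:13, H:11, Br:1, N:2, O:3.

C13H11BrN2O3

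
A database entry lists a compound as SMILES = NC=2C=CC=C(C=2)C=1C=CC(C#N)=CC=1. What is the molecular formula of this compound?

C13H10N2

Walk through each heavy atom and fill implicit hydrogens from standard valence (C 4, N 3, O 2, S 2, halogen 1):
  atom 1: N, bond orders sum to 1 (valence 3) → 2 H
  atom 2: C, bond orders sum to 4 (valence 4) → 0 H
  atom 3: C, bond orders sum to 3 (valence 4) → 1 H
  atom 4: C, bond orders sum to 3 (valence 4) → 1 H
  atom 5: C, bond orders sum to 3 (valence 4) → 1 H
  atom 6: C, bond orders sum to 4 (valence 4) → 0 H
  atom 7: C, bond orders sum to 3 (valence 4) → 1 H
  atom 8: C, bond orders sum to 4 (valence 4) → 0 H
  atom 9: C, bond orders sum to 3 (valence 4) → 1 H
  atom 10: C, bond orders sum to 3 (valence 4) → 1 H
  atom 11: C, bond orders sum to 4 (valence 4) → 0 H
  atom 12: C, bond orders sum to 4 (valence 4) → 0 H
  atom 13: N, bond orders sum to 3 (valence 3) → 0 H
  atom 14: C, bond orders sum to 3 (valence 4) → 1 H
  atom 15: C, bond orders sum to 3 (valence 4) → 1 H
Totals → C:13, H:10, N:2.
In Hill order: C13H10N2.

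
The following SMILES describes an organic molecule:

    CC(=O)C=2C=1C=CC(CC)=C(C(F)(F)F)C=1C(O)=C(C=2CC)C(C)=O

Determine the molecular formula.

C19H19F3O3

Walk through each heavy atom and fill implicit hydrogens from standard valence (C 4, N 3, O 2, S 2, halogen 1):
  atom 1: C, bond orders sum to 1 (valence 4) → 3 H
  atom 2: C, bond orders sum to 4 (valence 4) → 0 H
  atom 3: O, bond orders sum to 2 (valence 2) → 0 H
  atom 4: C, bond orders sum to 4 (valence 4) → 0 H
  atom 5: C, bond orders sum to 4 (valence 4) → 0 H
  atom 6: C, bond orders sum to 3 (valence 4) → 1 H
  atom 7: C, bond orders sum to 3 (valence 4) → 1 H
  atom 8: C, bond orders sum to 4 (valence 4) → 0 H
  atom 9: C, bond orders sum to 2 (valence 4) → 2 H
  atom 10: C, bond orders sum to 1 (valence 4) → 3 H
  atom 11: C, bond orders sum to 4 (valence 4) → 0 H
  atom 12: C, bond orders sum to 4 (valence 4) → 0 H
  atom 13: F (halogen, monovalent) → 0 H
  atom 14: F (halogen, monovalent) → 0 H
  atom 15: F (halogen, monovalent) → 0 H
  atom 16: C, bond orders sum to 4 (valence 4) → 0 H
  atom 17: C, bond orders sum to 4 (valence 4) → 0 H
  atom 18: O, bond orders sum to 1 (valence 2) → 1 H
  atom 19: C, bond orders sum to 4 (valence 4) → 0 H
  atom 20: C, bond orders sum to 4 (valence 4) → 0 H
  atom 21: C, bond orders sum to 2 (valence 4) → 2 H
  atom 22: C, bond orders sum to 1 (valence 4) → 3 H
  atom 23: C, bond orders sum to 4 (valence 4) → 0 H
  atom 24: C, bond orders sum to 1 (valence 4) → 3 H
  atom 25: O, bond orders sum to 2 (valence 2) → 0 H
Totals → C:19, H:19, F:3, O:3.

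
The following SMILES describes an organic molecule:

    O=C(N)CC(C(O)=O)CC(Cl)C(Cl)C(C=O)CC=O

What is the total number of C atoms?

Count every carbon token in the SMILES (each C, including those in ring-closure positions and inside branches).
Carbon count: 11.

11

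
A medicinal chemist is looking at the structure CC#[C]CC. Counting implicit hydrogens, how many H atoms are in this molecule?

Walk through each heavy atom and fill implicit hydrogens from standard valence (C 4, N 3, O 2, S 2, halogen 1):
  atom 1: C, bond orders sum to 1 (valence 4) → 3 H
  atom 2: C, bond orders sum to 4 (valence 4) → 0 H
  atom 3: C with explicit H count 0
  atom 4: C, bond orders sum to 2 (valence 4) → 2 H
  atom 5: C, bond orders sum to 1 (valence 4) → 3 H
Total hydrogens: 8.

8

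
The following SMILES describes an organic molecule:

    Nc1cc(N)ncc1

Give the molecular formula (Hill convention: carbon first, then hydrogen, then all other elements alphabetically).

Walk through each heavy atom and fill implicit hydrogens from standard valence (C 4, N 3, O 2, S 2, halogen 1); for lowercase aromatic atoms, an aromatic c carries 1 H when it has two neighbours and 0 H with three, and aromatic n carries 0 H:
  atom 1: N, bond orders sum to 1 (valence 3) → 2 H
  atom 2: aromatic c, 3 neighbours → 0 H
  atom 3: aromatic c, 2 neighbours → 1 H
  atom 4: aromatic c, 3 neighbours → 0 H
  atom 5: N, bond orders sum to 1 (valence 3) → 2 H
  atom 6: aromatic n, 2 neighbours → 0 H
  atom 7: aromatic c, 2 neighbours → 1 H
  atom 8: aromatic c, 2 neighbours → 1 H
Totals → C:5, H:7, N:3.

C5H7N3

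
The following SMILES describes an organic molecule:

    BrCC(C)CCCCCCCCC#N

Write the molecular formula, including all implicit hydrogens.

C12H22BrN

Walk through each heavy atom and fill implicit hydrogens from standard valence (C 4, N 3, O 2, S 2, halogen 1):
  atom 1: Br (halogen, monovalent) → 0 H
  atom 2: C, bond orders sum to 2 (valence 4) → 2 H
  atom 3: C, bond orders sum to 3 (valence 4) → 1 H
  atom 4: C, bond orders sum to 1 (valence 4) → 3 H
  atom 5: C, bond orders sum to 2 (valence 4) → 2 H
  atom 6: C, bond orders sum to 2 (valence 4) → 2 H
  atom 7: C, bond orders sum to 2 (valence 4) → 2 H
  atom 8: C, bond orders sum to 2 (valence 4) → 2 H
  atom 9: C, bond orders sum to 2 (valence 4) → 2 H
  atom 10: C, bond orders sum to 2 (valence 4) → 2 H
  atom 11: C, bond orders sum to 2 (valence 4) → 2 H
  atom 12: C, bond orders sum to 2 (valence 4) → 2 H
  atom 13: C, bond orders sum to 4 (valence 4) → 0 H
  atom 14: N, bond orders sum to 3 (valence 3) → 0 H
Totals → C:12, H:22, Br:1, N:1.
In Hill order: C12H22BrN.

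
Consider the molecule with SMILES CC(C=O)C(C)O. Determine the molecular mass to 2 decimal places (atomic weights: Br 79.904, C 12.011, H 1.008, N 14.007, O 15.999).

102.13 g/mol

First, the molecular formula is C5H10O2 (counting implicit H from valence).
  C: 5 × 12.011 = 60.055
  H: 10 × 1.008 = 10.080
  O: 2 × 15.999 = 31.998
Sum: 5×12.011 + 10×1.008 + 2×15.999 = 102.133 → 102.13 g/mol.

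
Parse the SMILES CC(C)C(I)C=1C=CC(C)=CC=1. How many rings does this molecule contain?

In SMILES, each pair of matching ring-closure digits denotes one ring-closing bond; the number of such bonds equals the number of independent rings.
Ring-closure bonds here: 1.

1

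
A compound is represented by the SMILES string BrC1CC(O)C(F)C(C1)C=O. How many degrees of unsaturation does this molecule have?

2

Degree of unsaturation = (number of rings) + (number of π bonds).
Ring closures in the SMILES: 1.
π bonds: 1 double bond (each 1 DoU) → 1 DoU from unsaturation.
Total DoU = 1 + 1 = 2.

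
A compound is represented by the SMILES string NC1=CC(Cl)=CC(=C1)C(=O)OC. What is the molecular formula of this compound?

C8H8ClNO2

Walk through each heavy atom and fill implicit hydrogens from standard valence (C 4, N 3, O 2, S 2, halogen 1):
  atom 1: N, bond orders sum to 1 (valence 3) → 2 H
  atom 2: C, bond orders sum to 4 (valence 4) → 0 H
  atom 3: C, bond orders sum to 3 (valence 4) → 1 H
  atom 4: C, bond orders sum to 4 (valence 4) → 0 H
  atom 5: Cl (halogen, monovalent) → 0 H
  atom 6: C, bond orders sum to 3 (valence 4) → 1 H
  atom 7: C, bond orders sum to 4 (valence 4) → 0 H
  atom 8: C, bond orders sum to 3 (valence 4) → 1 H
  atom 9: C, bond orders sum to 4 (valence 4) → 0 H
  atom 10: O, bond orders sum to 2 (valence 2) → 0 H
  atom 11: O, bond orders sum to 2 (valence 2) → 0 H
  atom 12: C, bond orders sum to 1 (valence 4) → 3 H
Totals → C:8, H:8, Cl:1, N:1, O:2.
In Hill order: C8H8ClNO2.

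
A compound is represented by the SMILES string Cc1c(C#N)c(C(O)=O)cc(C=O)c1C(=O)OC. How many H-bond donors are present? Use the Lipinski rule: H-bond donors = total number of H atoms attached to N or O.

Donors: find every N or O and count the H atoms it carries.
  atom 5 (N): bond orders sum to 3 → 0 H
  atom 8 (O): bond orders sum to 1 → 1 H
  atom 9 (O): bond orders sum to 2 → 0 H
  atom 13 (O): bond orders sum to 2 → 0 H
  atom 16 (O): bond orders sum to 2 → 0 H
  atom 17 (O): bond orders sum to 2 → 0 H
Lipinski HBD = 1.

1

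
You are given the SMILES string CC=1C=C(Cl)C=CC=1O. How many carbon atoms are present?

Count every carbon token in the SMILES (each C, including those in ring-closure positions and inside branches).
Carbon count: 7.

7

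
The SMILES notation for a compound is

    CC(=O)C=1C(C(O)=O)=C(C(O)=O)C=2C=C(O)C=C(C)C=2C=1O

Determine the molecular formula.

C15H12O7

Walk through each heavy atom and fill implicit hydrogens from standard valence (C 4, N 3, O 2, S 2, halogen 1):
  atom 1: C, bond orders sum to 1 (valence 4) → 3 H
  atom 2: C, bond orders sum to 4 (valence 4) → 0 H
  atom 3: O, bond orders sum to 2 (valence 2) → 0 H
  atom 4: C, bond orders sum to 4 (valence 4) → 0 H
  atom 5: C, bond orders sum to 4 (valence 4) → 0 H
  atom 6: C, bond orders sum to 4 (valence 4) → 0 H
  atom 7: O, bond orders sum to 1 (valence 2) → 1 H
  atom 8: O, bond orders sum to 2 (valence 2) → 0 H
  atom 9: C, bond orders sum to 4 (valence 4) → 0 H
  atom 10: C, bond orders sum to 4 (valence 4) → 0 H
  atom 11: O, bond orders sum to 1 (valence 2) → 1 H
  atom 12: O, bond orders sum to 2 (valence 2) → 0 H
  atom 13: C, bond orders sum to 4 (valence 4) → 0 H
  atom 14: C, bond orders sum to 3 (valence 4) → 1 H
  atom 15: C, bond orders sum to 4 (valence 4) → 0 H
  atom 16: O, bond orders sum to 1 (valence 2) → 1 H
  atom 17: C, bond orders sum to 3 (valence 4) → 1 H
  atom 18: C, bond orders sum to 4 (valence 4) → 0 H
  atom 19: C, bond orders sum to 1 (valence 4) → 3 H
  atom 20: C, bond orders sum to 4 (valence 4) → 0 H
  atom 21: C, bond orders sum to 4 (valence 4) → 0 H
  atom 22: O, bond orders sum to 1 (valence 2) → 1 H
Totals → C:15, H:12, O:7.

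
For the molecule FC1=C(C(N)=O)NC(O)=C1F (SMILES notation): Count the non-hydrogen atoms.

11

Every atom symbol written in the SMILES (organic subset) is one heavy atom; implicit H are not written.
Heavy atoms by element → C:5, F:2, N:2, O:2.
Total: 11.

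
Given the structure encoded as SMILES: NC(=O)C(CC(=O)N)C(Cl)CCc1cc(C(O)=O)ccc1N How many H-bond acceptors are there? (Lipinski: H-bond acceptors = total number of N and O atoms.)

7

N atoms: 3; O atoms: 4.
Lipinski HBA = 3 + 4 = 7.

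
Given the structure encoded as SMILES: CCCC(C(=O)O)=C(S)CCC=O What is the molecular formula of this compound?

Walk through each heavy atom and fill implicit hydrogens from standard valence (C 4, N 3, O 2, S 2, halogen 1):
  atom 1: C, bond orders sum to 1 (valence 4) → 3 H
  atom 2: C, bond orders sum to 2 (valence 4) → 2 H
  atom 3: C, bond orders sum to 2 (valence 4) → 2 H
  atom 4: C, bond orders sum to 4 (valence 4) → 0 H
  atom 5: C, bond orders sum to 4 (valence 4) → 0 H
  atom 6: O, bond orders sum to 2 (valence 2) → 0 H
  atom 7: O, bond orders sum to 1 (valence 2) → 1 H
  atom 8: C, bond orders sum to 4 (valence 4) → 0 H
  atom 9: S, bond orders sum to 1 (valence 2) → 1 H
  atom 10: C, bond orders sum to 2 (valence 4) → 2 H
  atom 11: C, bond orders sum to 2 (valence 4) → 2 H
  atom 12: C, bond orders sum to 3 (valence 4) → 1 H
  atom 13: O, bond orders sum to 2 (valence 2) → 0 H
Totals → C:9, H:14, O:3, S:1.
In Hill order: C9H14O3S.

C9H14O3S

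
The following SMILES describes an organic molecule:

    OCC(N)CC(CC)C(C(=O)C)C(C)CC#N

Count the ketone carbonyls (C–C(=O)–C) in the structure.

1

The ketone motif appears at heavy-atom position 10 in the SMILES.
Other groups present: 1 hydroxyl, 1 nitrile, 1 primary amine.
Ketone count: 1.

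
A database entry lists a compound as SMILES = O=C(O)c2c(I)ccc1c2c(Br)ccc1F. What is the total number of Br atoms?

Scan the SMILES for Br atoms (remember two-letter symbols like Cl and Br are single atoms).
Bromine count: 1.

1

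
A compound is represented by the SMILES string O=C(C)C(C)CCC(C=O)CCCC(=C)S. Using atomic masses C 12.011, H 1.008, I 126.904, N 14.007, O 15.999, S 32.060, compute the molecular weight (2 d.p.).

First, the molecular formula is C13H22O2S (counting implicit H from valence).
  C: 13 × 12.011 = 156.143
  H: 22 × 1.008 = 22.176
  O: 2 × 15.999 = 31.998
  S: 1 × 32.060 = 32.060
Sum: 13×12.011 + 22×1.008 + 2×15.999 + 1×32.060 = 242.377 → 242.38 g/mol.

242.38 g/mol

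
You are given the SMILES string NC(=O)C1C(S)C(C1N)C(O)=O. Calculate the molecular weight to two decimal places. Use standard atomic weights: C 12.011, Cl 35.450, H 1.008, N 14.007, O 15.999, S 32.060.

190.22 g/mol

First, the molecular formula is C6H10N2O3S (counting implicit H from valence).
  C: 6 × 12.011 = 72.066
  H: 10 × 1.008 = 10.080
  N: 2 × 14.007 = 28.014
  O: 3 × 15.999 = 47.997
  S: 1 × 32.060 = 32.060
Sum: 6×12.011 + 10×1.008 + 2×14.007 + 3×15.999 + 1×32.060 = 190.217 → 190.22 g/mol.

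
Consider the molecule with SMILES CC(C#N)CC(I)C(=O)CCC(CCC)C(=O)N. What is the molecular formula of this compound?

C13H21IN2O2

Walk through each heavy atom and fill implicit hydrogens from standard valence (C 4, N 3, O 2, S 2, halogen 1):
  atom 1: C, bond orders sum to 1 (valence 4) → 3 H
  atom 2: C, bond orders sum to 3 (valence 4) → 1 H
  atom 3: C, bond orders sum to 4 (valence 4) → 0 H
  atom 4: N, bond orders sum to 3 (valence 3) → 0 H
  atom 5: C, bond orders sum to 2 (valence 4) → 2 H
  atom 6: C, bond orders sum to 3 (valence 4) → 1 H
  atom 7: I (halogen, monovalent) → 0 H
  atom 8: C, bond orders sum to 4 (valence 4) → 0 H
  atom 9: O, bond orders sum to 2 (valence 2) → 0 H
  atom 10: C, bond orders sum to 2 (valence 4) → 2 H
  atom 11: C, bond orders sum to 2 (valence 4) → 2 H
  atom 12: C, bond orders sum to 3 (valence 4) → 1 H
  atom 13: C, bond orders sum to 2 (valence 4) → 2 H
  atom 14: C, bond orders sum to 2 (valence 4) → 2 H
  atom 15: C, bond orders sum to 1 (valence 4) → 3 H
  atom 16: C, bond orders sum to 4 (valence 4) → 0 H
  atom 17: O, bond orders sum to 2 (valence 2) → 0 H
  atom 18: N, bond orders sum to 1 (valence 3) → 2 H
Totals → C:13, H:21, I:1, N:2, O:2.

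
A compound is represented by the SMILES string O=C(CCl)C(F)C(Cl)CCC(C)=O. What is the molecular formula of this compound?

Walk through each heavy atom and fill implicit hydrogens from standard valence (C 4, N 3, O 2, S 2, halogen 1):
  atom 1: O, bond orders sum to 2 (valence 2) → 0 H
  atom 2: C, bond orders sum to 4 (valence 4) → 0 H
  atom 3: C, bond orders sum to 2 (valence 4) → 2 H
  atom 4: Cl (halogen, monovalent) → 0 H
  atom 5: C, bond orders sum to 3 (valence 4) → 1 H
  atom 6: F (halogen, monovalent) → 0 H
  atom 7: C, bond orders sum to 3 (valence 4) → 1 H
  atom 8: Cl (halogen, monovalent) → 0 H
  atom 9: C, bond orders sum to 2 (valence 4) → 2 H
  atom 10: C, bond orders sum to 2 (valence 4) → 2 H
  atom 11: C, bond orders sum to 4 (valence 4) → 0 H
  atom 12: C, bond orders sum to 1 (valence 4) → 3 H
  atom 13: O, bond orders sum to 2 (valence 2) → 0 H
Totals → C:8, H:11, Cl:2, F:1, O:2.

C8H11Cl2FO2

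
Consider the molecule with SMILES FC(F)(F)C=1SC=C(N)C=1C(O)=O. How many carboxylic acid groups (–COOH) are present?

1

The carboxylic acid motif appears at heavy-atom position 11 in the SMILES.
Other groups present: 1 primary amine.
Carboxylic acid count: 1.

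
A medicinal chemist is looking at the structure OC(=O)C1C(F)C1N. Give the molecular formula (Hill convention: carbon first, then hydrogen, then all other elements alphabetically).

Walk through each heavy atom and fill implicit hydrogens from standard valence (C 4, N 3, O 2, S 2, halogen 1):
  atom 1: O, bond orders sum to 1 (valence 2) → 1 H
  atom 2: C, bond orders sum to 4 (valence 4) → 0 H
  atom 3: O, bond orders sum to 2 (valence 2) → 0 H
  atom 4: C, bond orders sum to 3 (valence 4) → 1 H
  atom 5: C, bond orders sum to 3 (valence 4) → 1 H
  atom 6: F (halogen, monovalent) → 0 H
  atom 7: C, bond orders sum to 3 (valence 4) → 1 H
  atom 8: N, bond orders sum to 1 (valence 3) → 2 H
Totals → C:4, H:6, F:1, N:1, O:2.

C4H6FNO2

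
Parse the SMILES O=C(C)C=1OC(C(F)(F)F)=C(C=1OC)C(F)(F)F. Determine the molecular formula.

Walk through each heavy atom and fill implicit hydrogens from standard valence (C 4, N 3, O 2, S 2, halogen 1):
  atom 1: O, bond orders sum to 2 (valence 2) → 0 H
  atom 2: C, bond orders sum to 4 (valence 4) → 0 H
  atom 3: C, bond orders sum to 1 (valence 4) → 3 H
  atom 4: C, bond orders sum to 4 (valence 4) → 0 H
  atom 5: O, bond orders sum to 2 (valence 2) → 0 H
  atom 6: C, bond orders sum to 4 (valence 4) → 0 H
  atom 7: C, bond orders sum to 4 (valence 4) → 0 H
  atom 8: F (halogen, monovalent) → 0 H
  atom 9: F (halogen, monovalent) → 0 H
  atom 10: F (halogen, monovalent) → 0 H
  atom 11: C, bond orders sum to 4 (valence 4) → 0 H
  atom 12: C, bond orders sum to 4 (valence 4) → 0 H
  atom 13: O, bond orders sum to 2 (valence 2) → 0 H
  atom 14: C, bond orders sum to 1 (valence 4) → 3 H
  atom 15: C, bond orders sum to 4 (valence 4) → 0 H
  atom 16: F (halogen, monovalent) → 0 H
  atom 17: F (halogen, monovalent) → 0 H
  atom 18: F (halogen, monovalent) → 0 H
Totals → C:9, H:6, F:6, O:3.
In Hill order: C9H6F6O3.

C9H6F6O3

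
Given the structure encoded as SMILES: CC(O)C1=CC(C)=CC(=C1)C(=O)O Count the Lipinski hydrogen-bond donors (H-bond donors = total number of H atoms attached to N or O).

Donors: find every N or O and count the H atoms it carries.
  atom 3 (O): bond orders sum to 1 → 1 H
  atom 12 (O): bond orders sum to 2 → 0 H
  atom 13 (O): bond orders sum to 1 → 1 H
Lipinski HBD = 2.

2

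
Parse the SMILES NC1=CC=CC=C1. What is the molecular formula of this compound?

Walk through each heavy atom and fill implicit hydrogens from standard valence (C 4, N 3, O 2, S 2, halogen 1):
  atom 1: N, bond orders sum to 1 (valence 3) → 2 H
  atom 2: C, bond orders sum to 4 (valence 4) → 0 H
  atom 3: C, bond orders sum to 3 (valence 4) → 1 H
  atom 4: C, bond orders sum to 3 (valence 4) → 1 H
  atom 5: C, bond orders sum to 3 (valence 4) → 1 H
  atom 6: C, bond orders sum to 3 (valence 4) → 1 H
  atom 7: C, bond orders sum to 3 (valence 4) → 1 H
Totals → C:6, H:7, N:1.
In Hill order: C6H7N.

C6H7N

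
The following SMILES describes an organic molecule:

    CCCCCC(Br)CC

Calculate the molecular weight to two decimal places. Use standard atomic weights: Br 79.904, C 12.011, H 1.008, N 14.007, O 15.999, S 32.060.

193.13 g/mol

First, the molecular formula is C8H17Br (counting implicit H from valence).
  Br: 1 × 79.904 = 79.904
  C: 8 × 12.011 = 96.088
  H: 17 × 1.008 = 17.136
Sum: 1×79.904 + 8×12.011 + 17×1.008 = 193.128 → 193.13 g/mol.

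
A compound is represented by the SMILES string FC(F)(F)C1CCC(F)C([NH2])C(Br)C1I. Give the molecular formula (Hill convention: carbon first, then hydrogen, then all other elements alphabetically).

Walk through each heavy atom and fill implicit hydrogens from standard valence (C 4, N 3, O 2, S 2, halogen 1):
  atom 1: F (halogen, monovalent) → 0 H
  atom 2: C, bond orders sum to 4 (valence 4) → 0 H
  atom 3: F (halogen, monovalent) → 0 H
  atom 4: F (halogen, monovalent) → 0 H
  atom 5: C, bond orders sum to 3 (valence 4) → 1 H
  atom 6: C, bond orders sum to 2 (valence 4) → 2 H
  atom 7: C, bond orders sum to 2 (valence 4) → 2 H
  atom 8: C, bond orders sum to 3 (valence 4) → 1 H
  atom 9: F (halogen, monovalent) → 0 H
  atom 10: C, bond orders sum to 3 (valence 4) → 1 H
  atom 11: N with explicit H count 2
  atom 12: C, bond orders sum to 3 (valence 4) → 1 H
  atom 13: Br (halogen, monovalent) → 0 H
  atom 14: C, bond orders sum to 3 (valence 4) → 1 H
  atom 15: I (halogen, monovalent) → 0 H
Totals → C:8, H:11, Br:1, F:4, I:1, N:1.
In Hill order: C8H11BrF4IN.

C8H11BrF4IN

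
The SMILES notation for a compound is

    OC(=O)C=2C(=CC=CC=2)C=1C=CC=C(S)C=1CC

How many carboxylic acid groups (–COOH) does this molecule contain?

The carboxylic acid motif appears at heavy-atom position 2 in the SMILES.
Other groups present: 1 thiol.
Carboxylic acid count: 1.

1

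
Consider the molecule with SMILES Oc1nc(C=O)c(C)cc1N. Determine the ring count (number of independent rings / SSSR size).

In SMILES, each pair of matching ring-closure digits denotes one ring-closing bond; the number of such bonds equals the number of independent rings.
Ring-closure bonds here: 1.

1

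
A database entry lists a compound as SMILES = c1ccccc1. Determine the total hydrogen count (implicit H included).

Walk through each heavy atom and fill implicit hydrogens from standard valence (C 4, N 3, O 2, S 2, halogen 1); for lowercase aromatic atoms, an aromatic c carries 1 H when it has two neighbours and 0 H with three, and aromatic n carries 0 H:
  atom 1: aromatic c, 2 neighbours → 1 H
  atom 2: aromatic c, 2 neighbours → 1 H
  atom 3: aromatic c, 2 neighbours → 1 H
  atom 4: aromatic c, 2 neighbours → 1 H
  atom 5: aromatic c, 2 neighbours → 1 H
  atom 6: aromatic c, 2 neighbours → 1 H
Total hydrogens: 6.

6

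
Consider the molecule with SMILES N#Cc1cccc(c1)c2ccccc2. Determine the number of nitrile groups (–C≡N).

The nitrile motif appears at heavy-atom position 2 in the SMILES.
Nitrile count: 1.

1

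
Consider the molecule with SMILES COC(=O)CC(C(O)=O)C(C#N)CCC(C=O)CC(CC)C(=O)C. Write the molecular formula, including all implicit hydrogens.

Walk through each heavy atom and fill implicit hydrogens from standard valence (C 4, N 3, O 2, S 2, halogen 1):
  atom 1: C, bond orders sum to 1 (valence 4) → 3 H
  atom 2: O, bond orders sum to 2 (valence 2) → 0 H
  atom 3: C, bond orders sum to 4 (valence 4) → 0 H
  atom 4: O, bond orders sum to 2 (valence 2) → 0 H
  atom 5: C, bond orders sum to 2 (valence 4) → 2 H
  atom 6: C, bond orders sum to 3 (valence 4) → 1 H
  atom 7: C, bond orders sum to 4 (valence 4) → 0 H
  atom 8: O, bond orders sum to 1 (valence 2) → 1 H
  atom 9: O, bond orders sum to 2 (valence 2) → 0 H
  atom 10: C, bond orders sum to 3 (valence 4) → 1 H
  atom 11: C, bond orders sum to 4 (valence 4) → 0 H
  atom 12: N, bond orders sum to 3 (valence 3) → 0 H
  atom 13: C, bond orders sum to 2 (valence 4) → 2 H
  atom 14: C, bond orders sum to 2 (valence 4) → 2 H
  atom 15: C, bond orders sum to 3 (valence 4) → 1 H
  atom 16: C, bond orders sum to 3 (valence 4) → 1 H
  atom 17: O, bond orders sum to 2 (valence 2) → 0 H
  atom 18: C, bond orders sum to 2 (valence 4) → 2 H
  atom 19: C, bond orders sum to 3 (valence 4) → 1 H
  atom 20: C, bond orders sum to 2 (valence 4) → 2 H
  atom 21: C, bond orders sum to 1 (valence 4) → 3 H
  atom 22: C, bond orders sum to 4 (valence 4) → 0 H
  atom 23: O, bond orders sum to 2 (valence 2) → 0 H
  atom 24: C, bond orders sum to 1 (valence 4) → 3 H
Totals → C:17, H:25, N:1, O:6.

C17H25NO6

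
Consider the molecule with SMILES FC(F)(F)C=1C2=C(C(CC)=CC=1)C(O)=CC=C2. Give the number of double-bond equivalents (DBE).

Molecular formula: C13H11F3O.
DoU = (2C + 2 + N − H − X) / 2, where X is the halogen count and O/S are ignored.
    = (2·13 + 2 + 0 − 11 − 3) / 2 = 14 / 2 = 7.

7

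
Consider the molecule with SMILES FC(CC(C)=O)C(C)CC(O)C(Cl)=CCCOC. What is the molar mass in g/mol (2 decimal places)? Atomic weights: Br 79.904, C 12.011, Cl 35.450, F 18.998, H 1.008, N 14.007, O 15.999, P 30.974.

First, the molecular formula is C13H22ClFO3 (counting implicit H from valence).
  C: 13 × 12.011 = 156.143
  Cl: 1 × 35.450 = 35.450
  F: 1 × 18.998 = 18.998
  H: 22 × 1.008 = 22.176
  O: 3 × 15.999 = 47.997
Sum: 13×12.011 + 1×35.450 + 1×18.998 + 22×1.008 + 3×15.999 = 280.764 → 280.76 g/mol.

280.76 g/mol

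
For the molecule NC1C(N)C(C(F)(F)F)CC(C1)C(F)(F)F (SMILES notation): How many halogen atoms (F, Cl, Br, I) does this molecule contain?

6

Halogen atoms appear at heavy-atom positions 7, 8, 9, 14, 15, 16 (6×F).
Other groups present: 2 primary amine.
Halogen count: 6.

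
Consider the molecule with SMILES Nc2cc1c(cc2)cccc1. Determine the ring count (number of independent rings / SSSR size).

In SMILES, each pair of matching ring-closure digits denotes one ring-closing bond; the number of such bonds equals the number of independent rings.
Ring-closure bonds here: 2.

2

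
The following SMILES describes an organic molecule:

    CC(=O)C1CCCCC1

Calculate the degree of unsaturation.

2

Molecular formula: C8H14O.
DoU = (2C + 2 + N − H − X) / 2, where X is the halogen count and O/S are ignored.
    = (2·8 + 2 + 0 − 14 − 0) / 2 = 4 / 2 = 2.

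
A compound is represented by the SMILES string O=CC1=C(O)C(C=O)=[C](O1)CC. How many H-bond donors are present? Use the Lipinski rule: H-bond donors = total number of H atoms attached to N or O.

1

Donors: find every N or O and count the H atoms it carries.
  atom 1 (O): bond orders sum to 2 → 0 H
  atom 5 (O): bond orders sum to 1 → 1 H
  atom 8 (O): bond orders sum to 2 → 0 H
  atom 10 (O): bond orders sum to 2 → 0 H
Lipinski HBD = 1.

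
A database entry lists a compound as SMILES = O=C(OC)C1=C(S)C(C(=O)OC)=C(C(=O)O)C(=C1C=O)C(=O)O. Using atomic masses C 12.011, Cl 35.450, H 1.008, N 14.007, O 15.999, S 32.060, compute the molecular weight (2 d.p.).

First, the molecular formula is C13H10O9S (counting implicit H from valence).
  C: 13 × 12.011 = 156.143
  H: 10 × 1.008 = 10.080
  O: 9 × 15.999 = 143.991
  S: 1 × 32.060 = 32.060
Sum: 13×12.011 + 10×1.008 + 9×15.999 + 1×32.060 = 342.274 → 342.27 g/mol.

342.27 g/mol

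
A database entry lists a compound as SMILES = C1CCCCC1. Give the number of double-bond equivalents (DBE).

Degree of unsaturation = (number of rings) + (number of π bonds).
Ring closures in the SMILES: 1.
π bonds: none → 0 DoU from unsaturation.
Total DoU = 1 + 0 = 1.

1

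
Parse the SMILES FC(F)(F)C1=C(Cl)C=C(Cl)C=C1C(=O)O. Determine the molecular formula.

Walk through each heavy atom and fill implicit hydrogens from standard valence (C 4, N 3, O 2, S 2, halogen 1):
  atom 1: F (halogen, monovalent) → 0 H
  atom 2: C, bond orders sum to 4 (valence 4) → 0 H
  atom 3: F (halogen, monovalent) → 0 H
  atom 4: F (halogen, monovalent) → 0 H
  atom 5: C, bond orders sum to 4 (valence 4) → 0 H
  atom 6: C, bond orders sum to 4 (valence 4) → 0 H
  atom 7: Cl (halogen, monovalent) → 0 H
  atom 8: C, bond orders sum to 3 (valence 4) → 1 H
  atom 9: C, bond orders sum to 4 (valence 4) → 0 H
  atom 10: Cl (halogen, monovalent) → 0 H
  atom 11: C, bond orders sum to 3 (valence 4) → 1 H
  atom 12: C, bond orders sum to 4 (valence 4) → 0 H
  atom 13: C, bond orders sum to 4 (valence 4) → 0 H
  atom 14: O, bond orders sum to 2 (valence 2) → 0 H
  atom 15: O, bond orders sum to 1 (valence 2) → 1 H
Totals → C:8, H:3, Cl:2, F:3, O:2.

C8H3Cl2F3O2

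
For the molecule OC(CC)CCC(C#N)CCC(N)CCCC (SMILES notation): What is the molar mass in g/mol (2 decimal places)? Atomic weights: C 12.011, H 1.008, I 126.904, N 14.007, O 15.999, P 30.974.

240.39 g/mol

First, the molecular formula is C14H28N2O (counting implicit H from valence).
  C: 14 × 12.011 = 168.154
  H: 28 × 1.008 = 28.224
  N: 2 × 14.007 = 28.014
  O: 1 × 15.999 = 15.999
Sum: 14×12.011 + 28×1.008 + 2×14.007 + 1×15.999 = 240.391 → 240.39 g/mol.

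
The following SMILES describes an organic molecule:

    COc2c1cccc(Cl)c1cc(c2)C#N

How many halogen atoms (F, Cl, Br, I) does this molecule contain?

1

Halogen atoms appear at heavy-atom position 9 (1×Cl).
Other groups present: 1 ether, 1 nitrile.
Halogen count: 1.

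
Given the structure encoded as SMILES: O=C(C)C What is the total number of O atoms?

Scan the SMILES for O atoms (remember two-letter symbols like Cl and Br are single atoms).
Oxygen count: 1.

1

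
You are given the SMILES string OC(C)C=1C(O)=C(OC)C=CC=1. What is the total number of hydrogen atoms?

12

Walk through each heavy atom and fill implicit hydrogens from standard valence (C 4, N 3, O 2, S 2, halogen 1):
  atom 1: O, bond orders sum to 1 (valence 2) → 1 H
  atom 2: C, bond orders sum to 3 (valence 4) → 1 H
  atom 3: C, bond orders sum to 1 (valence 4) → 3 H
  atom 4: C, bond orders sum to 4 (valence 4) → 0 H
  atom 5: C, bond orders sum to 4 (valence 4) → 0 H
  atom 6: O, bond orders sum to 1 (valence 2) → 1 H
  atom 7: C, bond orders sum to 4 (valence 4) → 0 H
  atom 8: O, bond orders sum to 2 (valence 2) → 0 H
  atom 9: C, bond orders sum to 1 (valence 4) → 3 H
  atom 10: C, bond orders sum to 3 (valence 4) → 1 H
  atom 11: C, bond orders sum to 3 (valence 4) → 1 H
  atom 12: C, bond orders sum to 3 (valence 4) → 1 H
Total hydrogens: 12.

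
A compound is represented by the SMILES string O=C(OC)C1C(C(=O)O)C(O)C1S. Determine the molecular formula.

C7H10O5S

Walk through each heavy atom and fill implicit hydrogens from standard valence (C 4, N 3, O 2, S 2, halogen 1):
  atom 1: O, bond orders sum to 2 (valence 2) → 0 H
  atom 2: C, bond orders sum to 4 (valence 4) → 0 H
  atom 3: O, bond orders sum to 2 (valence 2) → 0 H
  atom 4: C, bond orders sum to 1 (valence 4) → 3 H
  atom 5: C, bond orders sum to 3 (valence 4) → 1 H
  atom 6: C, bond orders sum to 3 (valence 4) → 1 H
  atom 7: C, bond orders sum to 4 (valence 4) → 0 H
  atom 8: O, bond orders sum to 2 (valence 2) → 0 H
  atom 9: O, bond orders sum to 1 (valence 2) → 1 H
  atom 10: C, bond orders sum to 3 (valence 4) → 1 H
  atom 11: O, bond orders sum to 1 (valence 2) → 1 H
  atom 12: C, bond orders sum to 3 (valence 4) → 1 H
  atom 13: S, bond orders sum to 1 (valence 2) → 1 H
Totals → C:7, H:10, O:5, S:1.
In Hill order: C7H10O5S.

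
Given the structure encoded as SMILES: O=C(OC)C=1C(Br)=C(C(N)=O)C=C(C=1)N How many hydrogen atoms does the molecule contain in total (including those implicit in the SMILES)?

Walk through each heavy atom and fill implicit hydrogens from standard valence (C 4, N 3, O 2, S 2, halogen 1):
  atom 1: O, bond orders sum to 2 (valence 2) → 0 H
  atom 2: C, bond orders sum to 4 (valence 4) → 0 H
  atom 3: O, bond orders sum to 2 (valence 2) → 0 H
  atom 4: C, bond orders sum to 1 (valence 4) → 3 H
  atom 5: C, bond orders sum to 4 (valence 4) → 0 H
  atom 6: C, bond orders sum to 4 (valence 4) → 0 H
  atom 7: Br (halogen, monovalent) → 0 H
  atom 8: C, bond orders sum to 4 (valence 4) → 0 H
  atom 9: C, bond orders sum to 4 (valence 4) → 0 H
  atom 10: N, bond orders sum to 1 (valence 3) → 2 H
  atom 11: O, bond orders sum to 2 (valence 2) → 0 H
  atom 12: C, bond orders sum to 3 (valence 4) → 1 H
  atom 13: C, bond orders sum to 4 (valence 4) → 0 H
  atom 14: C, bond orders sum to 3 (valence 4) → 1 H
  atom 15: N, bond orders sum to 1 (valence 3) → 2 H
Total hydrogens: 9.

9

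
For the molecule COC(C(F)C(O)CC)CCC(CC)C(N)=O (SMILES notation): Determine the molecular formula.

C12H24FNO3

Walk through each heavy atom and fill implicit hydrogens from standard valence (C 4, N 3, O 2, S 2, halogen 1):
  atom 1: C, bond orders sum to 1 (valence 4) → 3 H
  atom 2: O, bond orders sum to 2 (valence 2) → 0 H
  atom 3: C, bond orders sum to 3 (valence 4) → 1 H
  atom 4: C, bond orders sum to 3 (valence 4) → 1 H
  atom 5: F (halogen, monovalent) → 0 H
  atom 6: C, bond orders sum to 3 (valence 4) → 1 H
  atom 7: O, bond orders sum to 1 (valence 2) → 1 H
  atom 8: C, bond orders sum to 2 (valence 4) → 2 H
  atom 9: C, bond orders sum to 1 (valence 4) → 3 H
  atom 10: C, bond orders sum to 2 (valence 4) → 2 H
  atom 11: C, bond orders sum to 2 (valence 4) → 2 H
  atom 12: C, bond orders sum to 3 (valence 4) → 1 H
  atom 13: C, bond orders sum to 2 (valence 4) → 2 H
  atom 14: C, bond orders sum to 1 (valence 4) → 3 H
  atom 15: C, bond orders sum to 4 (valence 4) → 0 H
  atom 16: N, bond orders sum to 1 (valence 3) → 2 H
  atom 17: O, bond orders sum to 2 (valence 2) → 0 H
Totals → C:12, H:24, F:1, N:1, O:3.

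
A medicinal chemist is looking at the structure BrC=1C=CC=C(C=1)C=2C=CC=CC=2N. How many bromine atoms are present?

Scan the SMILES for Br atoms (remember two-letter symbols like Cl and Br are single atoms).
Bromine count: 1.

1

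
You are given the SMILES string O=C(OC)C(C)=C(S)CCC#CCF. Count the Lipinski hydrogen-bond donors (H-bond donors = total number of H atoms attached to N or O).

Donors: find every N or O and count the H atoms it carries.
  atom 1 (O): bond orders sum to 2 → 0 H
  atom 3 (O): bond orders sum to 2 → 0 H
Lipinski HBD = 0.

0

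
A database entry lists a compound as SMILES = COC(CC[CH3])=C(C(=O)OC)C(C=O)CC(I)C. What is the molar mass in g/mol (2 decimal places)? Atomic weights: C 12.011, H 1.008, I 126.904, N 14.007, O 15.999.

First, the molecular formula is C13H21IO4 (counting implicit H from valence).
  C: 13 × 12.011 = 156.143
  H: 21 × 1.008 = 21.168
  I: 1 × 126.904 = 126.904
  O: 4 × 15.999 = 63.996
Sum: 13×12.011 + 21×1.008 + 1×126.904 + 4×15.999 = 368.211 → 368.21 g/mol.

368.21 g/mol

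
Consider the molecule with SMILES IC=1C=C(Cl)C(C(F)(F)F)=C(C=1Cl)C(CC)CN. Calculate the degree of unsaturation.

4

Degree of unsaturation = (number of rings) + (number of π bonds).
Ring closures in the SMILES: 1.
π bonds: 3 double bonds (each 1 DoU) → 3 DoU from unsaturation.
Total DoU = 1 + 3 = 4.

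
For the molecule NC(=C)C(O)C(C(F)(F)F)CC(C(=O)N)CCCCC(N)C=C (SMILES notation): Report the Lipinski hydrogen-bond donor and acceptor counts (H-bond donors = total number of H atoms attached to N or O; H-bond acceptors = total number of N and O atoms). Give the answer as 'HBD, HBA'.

7, 5

Donors: find every N or O and count the H atoms it carries.
  atom 1 (N): bond orders sum to 1 → 2 H
  atom 5 (O): bond orders sum to 1 → 1 H
  atom 14 (O): bond orders sum to 2 → 0 H
  atom 15 (N): bond orders sum to 1 → 2 H
  atom 21 (N): bond orders sum to 1 → 2 H
Lipinski HBD = 7.
Acceptors: N atoms = 3, O atoms = 2 → HBA = 5.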